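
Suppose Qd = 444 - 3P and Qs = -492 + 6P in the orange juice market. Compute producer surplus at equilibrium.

Producer surplus = 1452

Equilibrium: 444 - 3P = -492 + 6P gives P* = 104, Q* = 132.
Supply starts at P = 82 (where Qs = 0).
PS = ½(104 − 82)(132) = 1452.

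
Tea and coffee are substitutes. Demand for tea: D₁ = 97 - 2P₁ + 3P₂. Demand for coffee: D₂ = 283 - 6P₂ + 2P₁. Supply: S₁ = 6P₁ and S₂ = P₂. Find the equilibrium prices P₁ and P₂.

Market 1: 97 - 2P₁ + 3P₂ = 6P₁ → 8P₁ - 3P₂ = 97.
Market 2: 7P₂ - 2P₁ = 283.
Eliminating P₂: 7×(1) + 3×(2) gives 50P₁ = 1528, so P₁ = 30.56.
Back-substitute into (2): P₂ = (283 + 2×30.56) / 7 = 49.16.

P₁ = 30.56, P₂ = 49.16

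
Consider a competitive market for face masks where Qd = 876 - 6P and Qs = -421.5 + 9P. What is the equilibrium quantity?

Q* = 357

Set Qd = Qs: 876 - 6P = -421.5 + 9P.
1297.5 = 15P, so P* = 86.5.
Q* = 876 − 6(86.5) = 357.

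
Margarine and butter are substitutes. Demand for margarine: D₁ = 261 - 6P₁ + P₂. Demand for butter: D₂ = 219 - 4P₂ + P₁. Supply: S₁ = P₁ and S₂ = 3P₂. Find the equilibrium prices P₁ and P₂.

Market 1: 261 - 6P₁ + P₂ = P₁ → 7P₁ - P₂ = 261.
Market 2: 7P₂ - P₁ = 219.
Eliminating P₂: 7×(1) + 1×(2) gives 48P₁ = 2046, so P₁ = 42.625.
Back-substitute into (2): P₂ = (219 + 1×42.625) / 7 = 37.375.

P₁ = 42.625, P₂ = 37.375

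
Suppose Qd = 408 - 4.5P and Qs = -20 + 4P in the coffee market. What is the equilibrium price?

P* = 856/17

Set Qd = Qs: 408 - 4.5P = -20 + 4P.
428 = 8.5P, so P* = 856/17.
Q* = 408 − 4.5(856/17) = 3084/17.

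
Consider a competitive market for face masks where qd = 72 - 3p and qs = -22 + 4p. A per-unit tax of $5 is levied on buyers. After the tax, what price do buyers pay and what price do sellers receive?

Pre-tax equilibrium: p* = 94/7, q* = 222/7.
Tax on buyers shifts demand to qd = 72 − 3(p + 5) = 57 - 3p.
57 - 3p = -22 + 4p gives seller price ps = 79/7; buyers pay pb = 79/7 + 5 = 114/7.
New quantity: q = 72 − 3(114/7) = 162/7.

Buyers pay 114/7, sellers receive 79/7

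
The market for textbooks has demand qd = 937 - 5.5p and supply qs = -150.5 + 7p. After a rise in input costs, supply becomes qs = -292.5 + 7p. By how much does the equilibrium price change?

Original equilibrium: p* = 87, q* = 458.5.
New equilibrium: 937 - 5.5p = -292.5 + 7p, so 1229.5 = 12.5p and p' = 98.36; q' = 937 − 5.5(98.36) = 396.02.
Change in price: 98.36 − 87 = 11.36.

Δp = 11.36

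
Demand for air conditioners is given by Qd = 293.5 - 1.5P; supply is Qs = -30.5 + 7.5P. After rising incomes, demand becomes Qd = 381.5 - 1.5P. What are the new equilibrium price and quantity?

P' = 412/9, Q' = 1877/6

Original equilibrium: P* = 36, Q* = 239.5.
New equilibrium: 381.5 - 1.5P = -30.5 + 7.5P, so 412 = 9P and P' = 412/9; Q' = 381.5 − 1.5(412/9) = 1877/6.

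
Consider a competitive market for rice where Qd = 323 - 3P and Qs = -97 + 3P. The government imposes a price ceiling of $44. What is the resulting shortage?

Equilibrium price would be P* = 70, so the ceiling at 44 binds.
At P = 44: Qd = 323 − 3(44) = 191, Qs = -97 + 3(44) = 35.
Shortage = 191 − 35 = 156.

Shortage = 156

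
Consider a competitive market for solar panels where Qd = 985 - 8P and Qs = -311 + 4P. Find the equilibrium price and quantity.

P* = 108, Q* = 121

Set Qd = Qs: 985 - 8P = -311 + 4P.
1296 = 12P, so P* = 108.
Q* = 985 − 8(108) = 121.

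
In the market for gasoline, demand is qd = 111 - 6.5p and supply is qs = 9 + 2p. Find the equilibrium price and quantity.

Set qd = qs: 111 - 6.5p = 9 + 2p.
102 = 8.5p, so p* = 12.
q* = 111 − 6.5(12) = 33.

p* = 12, q* = 33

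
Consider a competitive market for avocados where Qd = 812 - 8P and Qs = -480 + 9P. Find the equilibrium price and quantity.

Set Qd = Qs: 812 - 8P = -480 + 9P.
1292 = 17P, so P* = 76.
Q* = 812 − 8(76) = 204.

P* = 76, Q* = 204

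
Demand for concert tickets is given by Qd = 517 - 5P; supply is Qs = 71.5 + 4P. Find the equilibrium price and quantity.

Set Qd = Qs: 517 - 5P = 71.5 + 4P.
445.5 = 9P, so P* = 49.5.
Q* = 517 − 5(49.5) = 269.5.

P* = 49.5, Q* = 269.5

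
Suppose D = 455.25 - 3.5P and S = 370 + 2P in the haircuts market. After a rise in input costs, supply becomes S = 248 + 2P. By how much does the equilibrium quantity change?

ΔQ = -854/11

Original equilibrium: P* = 15.5, Q* = 401.
New equilibrium: 455.25 - 3.5P = 248 + 2P, so 207.25 = 5.5P and P' = 829/22; Q' = 455.25 − 3.5(829/22) = 3557/11.
Change in quantity: 3557/11 − 401 = -854/11.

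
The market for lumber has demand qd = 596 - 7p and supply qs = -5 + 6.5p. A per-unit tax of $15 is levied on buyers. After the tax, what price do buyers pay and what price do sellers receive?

Pre-tax equilibrium: p* = 1202/27, q* = 7678/27.
Tax on buyers shifts demand to qd = 596 − 7(p + 15) = 491 - 7p.
491 - 7p = -5 + 6.5p gives seller price ps = 992/27; buyers pay pb = 992/27 + 15 = 1397/27.
New quantity: q = 596 − 7(1397/27) = 6313/27.

Buyers pay 1397/27, sellers receive 992/27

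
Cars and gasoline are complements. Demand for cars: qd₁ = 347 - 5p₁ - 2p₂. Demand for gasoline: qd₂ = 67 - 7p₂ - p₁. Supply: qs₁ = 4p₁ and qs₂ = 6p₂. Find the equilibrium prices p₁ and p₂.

Market 1: 347 - 5p₁ - 2p₂ = 4p₁ → 9p₁ + 2p₂ = 347.
Market 2: 13p₂ + p₁ = 67.
Eliminating p₂: 13×(1) − 2×(2) gives 115p₁ = 4377, so p₁ = 4377/115.
Back-substitute into (2): p₂ = (67 − 1×4377/115) / 13 = 256/115.

p₁ = 4377/115, p₂ = 256/115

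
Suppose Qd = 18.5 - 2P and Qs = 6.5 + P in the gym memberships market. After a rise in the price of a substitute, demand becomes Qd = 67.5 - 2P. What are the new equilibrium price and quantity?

Original equilibrium: P* = 4, Q* = 10.5.
New equilibrium: 67.5 - 2P = 6.5 + P, so 61 = 3P and P' = 61/3; Q' = 67.5 − 2(61/3) = 161/6.

P' = 61/3, Q' = 161/6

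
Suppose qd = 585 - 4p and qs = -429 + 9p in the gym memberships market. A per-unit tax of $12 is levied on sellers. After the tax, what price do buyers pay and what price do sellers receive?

Pre-tax equilibrium: p* = 78, q* = 273.
Tax on sellers shifts supply to qs = -429 + 9(p − 12) = -537 + 9p.
585 - 4p = -537 + 9p gives buyer price pb = 1122/13; sellers receive ps = 1122/13 − 12 = 966/13.
New quantity: q = 585 − 4(1122/13) = 3117/13.

Buyers pay 1122/13, sellers receive 966/13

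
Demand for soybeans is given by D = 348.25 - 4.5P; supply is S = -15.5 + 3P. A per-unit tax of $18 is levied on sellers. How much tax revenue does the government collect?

Pre-tax equilibrium: P* = 48.5, Q* = 130.
Tax on sellers shifts supply to S = -15.5 + 3(P − 18) = -69.5 + 3P.
348.25 - 4.5P = -69.5 + 3P gives buyer price Pb = 55.7; sellers receive Ps = 55.7 − 18 = 37.7.
New quantity: Q = 348.25 − 4.5(55.7) = 97.6.
Revenue = 18 × 97.6 = 1756.8.

Tax revenue = 1756.8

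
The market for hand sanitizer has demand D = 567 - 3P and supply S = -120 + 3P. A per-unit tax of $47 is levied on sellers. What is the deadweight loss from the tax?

Deadweight loss = 1656.75

Pre-tax equilibrium: P* = 114.5, Q* = 223.5.
Tax on sellers shifts supply to S = -120 + 3(P − 47) = -261 + 3P.
567 - 3P = -261 + 3P gives buyer price Pb = 138; sellers receive Ps = 138 − 47 = 91.
New quantity: Q = 567 − 3(138) = 153.
DWL = ½ × 47 × (223.5 − 153) = 1656.75.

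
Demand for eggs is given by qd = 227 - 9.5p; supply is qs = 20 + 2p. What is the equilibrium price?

Set qd = qs: 227 - 9.5p = 20 + 2p.
207 = 11.5p, so p* = 18.
q* = 227 − 9.5(18) = 56.

p* = 18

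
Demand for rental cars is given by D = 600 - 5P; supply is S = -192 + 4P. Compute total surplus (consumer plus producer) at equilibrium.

Total surplus = 5760

Equilibrium: 600 - 5P = -192 + 4P gives P* = 88, Q* = 160.
Demand choke price: P = 120; supply starts at P = 48.
CS = ½(120 − 88)(160) = 2560; PS = ½(88 − 48)(160) = 3200.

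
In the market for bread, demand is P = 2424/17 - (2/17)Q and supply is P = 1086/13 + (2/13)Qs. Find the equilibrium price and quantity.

Set the two price expressions equal: 2424/17 - (2/17)Q = 1086/13 + (2/13)Q.
13050/221 = (60/221)Q, so Q* = 217.5.
P* = 2424/17 − (2/17)(217.5) = 117.

P* = 117, Q* = 217.5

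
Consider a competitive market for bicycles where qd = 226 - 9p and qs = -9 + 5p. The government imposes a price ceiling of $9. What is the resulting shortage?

Shortage = 109

Equilibrium price would be p* = 235/14, so the ceiling at 9 binds.
At p = 9: qd = 226 − 9(9) = 145, qs = -9 + 5(9) = 36.
Shortage = 145 − 36 = 109.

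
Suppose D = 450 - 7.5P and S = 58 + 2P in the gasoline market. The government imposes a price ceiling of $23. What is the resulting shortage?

Equilibrium price would be P* = 784/19, so the ceiling at 23 binds.
At P = 23: D = 450 − 7.5(23) = 277.5, S = 58 + 2(23) = 104.
Shortage = 277.5 − 104 = 173.5.

Shortage = 173.5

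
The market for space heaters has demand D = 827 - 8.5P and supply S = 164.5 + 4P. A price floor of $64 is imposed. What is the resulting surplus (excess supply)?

Surplus = 137.5

Equilibrium price would be P* = 53, so the floor at 64 binds.
At P = 64: D = 283, S = 420.5.
Surplus = 420.5 − 283 = 137.5.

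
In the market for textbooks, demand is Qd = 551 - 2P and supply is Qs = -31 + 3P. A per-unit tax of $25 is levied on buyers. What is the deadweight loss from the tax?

Pre-tax equilibrium: P* = 116.4, Q* = 318.2.
Tax on buyers shifts demand to Qd = 551 − 2(P + 25) = 501 - 2P.
501 - 2P = -31 + 3P gives seller price Ps = 106.4; buyers pay Pb = 106.4 + 25 = 131.4.
New quantity: Q = 551 − 2(131.4) = 288.2.
DWL = ½ × 25 × (318.2 − 288.2) = 375.

Deadweight loss = 375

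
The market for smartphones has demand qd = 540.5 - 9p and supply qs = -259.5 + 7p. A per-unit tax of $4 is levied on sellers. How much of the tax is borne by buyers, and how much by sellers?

Buyers bear $1.75, sellers bear $2.25

Pre-tax equilibrium: p* = 50, q* = 90.5.
Tax on sellers shifts supply to qs = -259.5 + 7(p − 4) = -287.5 + 7p.
540.5 - 9p = -287.5 + 7p gives buyer price pb = 51.75; sellers receive ps = 51.75 − 4 = 47.75.
New quantity: q = 540.5 − 9(51.75) = 74.75.
Buyer burden = 51.75 − 50 = 1.75; seller burden = 50 − 47.75 = 2.25.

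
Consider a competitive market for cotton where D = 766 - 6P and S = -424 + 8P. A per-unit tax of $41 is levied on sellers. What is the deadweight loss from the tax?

Deadweight loss = 20172/7

Pre-tax equilibrium: P* = 85, Q* = 256.
Tax on sellers shifts supply to S = -424 + 8(P − 41) = -752 + 8P.
766 - 6P = -752 + 8P gives buyer price Pb = 759/7; sellers receive Ps = 759/7 − 41 = 472/7.
New quantity: Q = 766 − 6(759/7) = 808/7.
DWL = ½ × 41 × (256 − 808/7) = 20172/7.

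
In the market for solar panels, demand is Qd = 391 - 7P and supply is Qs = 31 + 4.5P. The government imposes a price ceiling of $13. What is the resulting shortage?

Shortage = 210.5

Equilibrium price would be P* = 720/23, so the ceiling at 13 binds.
At P = 13: Qd = 391 − 7(13) = 300, Qs = 31 + 4.5(13) = 89.5.
Shortage = 300 − 89.5 = 210.5.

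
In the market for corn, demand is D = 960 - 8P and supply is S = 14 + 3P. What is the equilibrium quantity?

Set D = S: 960 - 8P = 14 + 3P.
946 = 11P, so P* = 86.
Q* = 960 − 8(86) = 272.

Q* = 272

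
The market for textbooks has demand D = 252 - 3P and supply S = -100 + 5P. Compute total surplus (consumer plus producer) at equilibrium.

Total surplus = 3840

Equilibrium: 252 - 3P = -100 + 5P gives P* = 44, Q* = 120.
Demand choke price: P = 84; supply starts at P = 20.
CS = ½(84 − 44)(120) = 2400; PS = ½(44 − 20)(120) = 1440.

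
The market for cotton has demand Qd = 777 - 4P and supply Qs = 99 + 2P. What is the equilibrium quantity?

Q* = 325

Set Qd = Qs: 777 - 4P = 99 + 2P.
678 = 6P, so P* = 113.
Q* = 777 − 4(113) = 325.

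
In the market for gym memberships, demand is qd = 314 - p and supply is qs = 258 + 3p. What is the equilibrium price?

Set qd = qs: 314 - p = 258 + 3p.
56 = 4p, so p* = 14.
q* = 314 − 1(14) = 300.

p* = 14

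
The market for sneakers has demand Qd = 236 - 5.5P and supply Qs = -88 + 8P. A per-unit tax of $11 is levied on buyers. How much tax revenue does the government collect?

Pre-tax equilibrium: P* = 24, Q* = 104.
Tax on buyers shifts demand to Qd = 236 − 5.5(P + 11) = 175.5 - 5.5P.
175.5 - 5.5P = -88 + 8P gives seller price Ps = 527/27; buyers pay Pb = 527/27 + 11 = 824/27.
New quantity: Q = 236 − 5.5(824/27) = 1840/27.
Revenue = 11 × 1840/27 = 20240/27.

Tax revenue = 20240/27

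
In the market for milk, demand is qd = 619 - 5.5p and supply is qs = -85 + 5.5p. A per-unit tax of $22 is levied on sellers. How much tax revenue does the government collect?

Tax revenue = 4543

Pre-tax equilibrium: p* = 64, q* = 267.
Tax on sellers shifts supply to qs = -85 + 5.5(p − 22) = -206 + 5.5p.
619 - 5.5p = -206 + 5.5p gives buyer price pb = 75; sellers receive ps = 75 − 22 = 53.
New quantity: q = 619 − 5.5(75) = 206.5.
Revenue = 22 × 206.5 = 4543.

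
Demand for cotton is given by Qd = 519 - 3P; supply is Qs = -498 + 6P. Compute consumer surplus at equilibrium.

Consumer surplus = 5400

Equilibrium: 519 - 3P = -498 + 6P gives P* = 113, Q* = 180.
Demand choke price (Qd = 0): P = 173.
CS = ½(173 − 113)(180) = 5400.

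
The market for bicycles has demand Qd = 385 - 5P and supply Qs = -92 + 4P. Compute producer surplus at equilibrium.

Equilibrium: 385 - 5P = -92 + 4P gives P* = 53, Q* = 120.
Supply starts at P = 23 (where Qs = 0).
PS = ½(53 − 23)(120) = 1800.

Producer surplus = 1800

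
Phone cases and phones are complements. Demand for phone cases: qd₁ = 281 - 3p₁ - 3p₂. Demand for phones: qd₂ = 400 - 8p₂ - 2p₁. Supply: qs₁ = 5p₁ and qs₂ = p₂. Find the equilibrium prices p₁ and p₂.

p₁ = 443/22, p₂ = 1319/33

Market 1: 281 - 3p₁ - 3p₂ = 5p₁ → 8p₁ + 3p₂ = 281.
Market 2: 9p₂ + 2p₁ = 400.
Eliminating p₂: 9×(1) − 3×(2) gives 66p₁ = 1329, so p₁ = 443/22.
Back-substitute into (2): p₂ = (400 − 2×443/22) / 9 = 1319/33.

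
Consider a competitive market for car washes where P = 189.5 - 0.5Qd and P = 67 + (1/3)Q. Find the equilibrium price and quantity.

Set the two price expressions equal: 189.5 - 0.5Q = 67 + (1/3)Q.
122.5 = (5/6)Q, so Q* = 147.
P* = 189.5 − (0.5)(147) = 116.

P* = 116, Q* = 147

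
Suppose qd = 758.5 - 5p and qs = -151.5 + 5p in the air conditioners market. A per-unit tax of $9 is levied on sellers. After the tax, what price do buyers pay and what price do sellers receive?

Buyers pay $95.5, sellers receive $86.5

Pre-tax equilibrium: p* = 91, q* = 303.5.
Tax on sellers shifts supply to qs = -151.5 + 5(p − 9) = -196.5 + 5p.
758.5 - 5p = -196.5 + 5p gives buyer price pb = 95.5; sellers receive ps = 95.5 − 9 = 86.5.
New quantity: q = 758.5 − 5(95.5) = 281.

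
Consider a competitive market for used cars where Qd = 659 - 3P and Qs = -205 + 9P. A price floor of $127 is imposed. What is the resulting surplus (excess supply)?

Equilibrium price would be P* = 72, so the floor at 127 binds.
At P = 127: Qd = 278, Qs = 938.
Surplus = 938 − 278 = 660.

Surplus = 660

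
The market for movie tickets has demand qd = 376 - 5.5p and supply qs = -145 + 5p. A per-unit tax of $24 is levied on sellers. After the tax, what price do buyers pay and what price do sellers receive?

Pre-tax equilibrium: p* = 1042/21, q* = 2165/21.
Tax on sellers shifts supply to qs = -145 + 5(p − 24) = -265 + 5p.
376 - 5.5p = -265 + 5p gives buyer price pb = 1282/21; sellers receive ps = 1282/21 − 24 = 778/21.
New quantity: q = 376 − 5.5(1282/21) = 845/21.

Buyers pay 1282/21, sellers receive 778/21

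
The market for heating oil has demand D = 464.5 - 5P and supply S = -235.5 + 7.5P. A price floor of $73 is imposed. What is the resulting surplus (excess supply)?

Equilibrium price would be P* = 56, so the floor at 73 binds.
At P = 73: D = 99.5, S = 312.
Surplus = 312 − 99.5 = 212.5.

Surplus = 212.5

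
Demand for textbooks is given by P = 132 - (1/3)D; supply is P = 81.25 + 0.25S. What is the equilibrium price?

Set the two price expressions equal: 132 - (1/3)Q = 81.25 + 0.25Q.
50.75 = (7/12)Q, so Q* = 87.
P* = 132 − (1/3)(87) = 103.

P* = 103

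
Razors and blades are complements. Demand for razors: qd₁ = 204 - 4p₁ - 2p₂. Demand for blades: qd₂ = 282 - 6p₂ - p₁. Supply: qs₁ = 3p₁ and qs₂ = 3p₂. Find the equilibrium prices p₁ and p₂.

p₁ = 1272/61, p₂ = 1770/61

Market 1: 204 - 4p₁ - 2p₂ = 3p₁ → 7p₁ + 2p₂ = 204.
Market 2: 9p₂ + p₁ = 282.
Eliminating p₂: 9×(1) − 2×(2) gives 61p₁ = 1272, so p₁ = 1272/61.
Back-substitute into (2): p₂ = (282 − 1×1272/61) / 9 = 1770/61.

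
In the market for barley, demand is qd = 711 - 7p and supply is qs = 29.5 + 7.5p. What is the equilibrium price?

Set qd = qs: 711 - 7p = 29.5 + 7.5p.
681.5 = 14.5p, so p* = 47.
q* = 711 − 7(47) = 382.

p* = 47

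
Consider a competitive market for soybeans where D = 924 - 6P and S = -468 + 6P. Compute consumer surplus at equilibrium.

Consumer surplus = 4332

Equilibrium: 924 - 6P = -468 + 6P gives P* = 116, Q* = 228.
Demand choke price (D = 0): P = 154.
CS = ½(154 − 116)(228) = 4332.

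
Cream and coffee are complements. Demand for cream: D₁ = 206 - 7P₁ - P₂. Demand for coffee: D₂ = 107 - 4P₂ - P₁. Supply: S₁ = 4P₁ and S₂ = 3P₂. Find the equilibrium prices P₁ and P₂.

Market 1: 206 - 7P₁ - P₂ = 4P₁ → 11P₁ + P₂ = 206.
Market 2: 7P₂ + P₁ = 107.
Eliminating P₂: 7×(1) − 1×(2) gives 76P₁ = 1335, so P₁ = 1335/76.
Back-substitute into (2): P₂ = (107 − 1×1335/76) / 7 = 971/76.

P₁ = 1335/76, P₂ = 971/76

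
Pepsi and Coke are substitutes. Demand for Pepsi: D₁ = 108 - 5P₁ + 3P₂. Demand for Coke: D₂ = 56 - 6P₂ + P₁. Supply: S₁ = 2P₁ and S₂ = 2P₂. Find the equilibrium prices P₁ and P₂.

Market 1: 108 - 5P₁ + 3P₂ = 2P₁ → 7P₁ - 3P₂ = 108.
Market 2: 8P₂ - P₁ = 56.
Eliminating P₂: 8×(1) + 3×(2) gives 53P₁ = 1032, so P₁ = 1032/53.
Back-substitute into (2): P₂ = (56 + 1×1032/53) / 8 = 500/53.

P₁ = 1032/53, P₂ = 500/53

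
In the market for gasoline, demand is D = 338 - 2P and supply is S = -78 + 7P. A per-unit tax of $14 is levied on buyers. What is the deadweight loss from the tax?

Deadweight loss = 1372/9

Pre-tax equilibrium: P* = 416/9, Q* = 2210/9.
Tax on buyers shifts demand to D = 338 − 2(P + 14) = 310 - 2P.
310 - 2P = -78 + 7P gives seller price Ps = 388/9; buyers pay Pb = 388/9 + 14 = 514/9.
New quantity: Q = 338 − 2(514/9) = 2014/9.
DWL = ½ × 14 × (2210/9 − 2014/9) = 1372/9.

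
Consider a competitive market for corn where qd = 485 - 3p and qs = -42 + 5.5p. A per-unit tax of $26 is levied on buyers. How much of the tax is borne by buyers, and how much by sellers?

Pre-tax equilibrium: p* = 62, q* = 299.
Tax on buyers shifts demand to qd = 485 − 3(p + 26) = 407 - 3p.
407 - 3p = -42 + 5.5p gives seller price ps = 898/17; buyers pay pb = 898/17 + 26 = 1340/17.
New quantity: q = 485 − 3(1340/17) = 4225/17.
Buyer burden = 1340/17 − 62 = 286/17; seller burden = 62 − 898/17 = 156/17.

Buyers bear 286/17, sellers bear 156/17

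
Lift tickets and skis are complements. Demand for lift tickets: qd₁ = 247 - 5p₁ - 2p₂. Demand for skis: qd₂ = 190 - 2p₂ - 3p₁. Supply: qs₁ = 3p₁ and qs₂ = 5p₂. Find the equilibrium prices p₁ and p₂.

Market 1: 247 - 5p₁ - 2p₂ = 3p₁ → 8p₁ + 2p₂ = 247.
Market 2: 7p₂ + 3p₁ = 190.
Eliminating p₂: 7×(1) − 2×(2) gives 50p₁ = 1349, so p₁ = 26.98.
Back-substitute into (2): p₂ = (190 − 3×26.98) / 7 = 15.58.

p₁ = 26.98, p₂ = 15.58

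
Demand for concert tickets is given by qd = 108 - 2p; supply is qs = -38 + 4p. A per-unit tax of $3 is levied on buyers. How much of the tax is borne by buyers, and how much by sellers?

Buyers bear $2, sellers bear $1

Pre-tax equilibrium: p* = 73/3, q* = 178/3.
Tax on buyers shifts demand to qd = 108 − 2(p + 3) = 102 - 2p.
102 - 2p = -38 + 4p gives seller price ps = 70/3; buyers pay pb = 70/3 + 3 = 79/3.
New quantity: q = 108 − 2(79/3) = 166/3.
Buyer burden = 79/3 − 73/3 = 2; seller burden = 73/3 − 70/3 = 1.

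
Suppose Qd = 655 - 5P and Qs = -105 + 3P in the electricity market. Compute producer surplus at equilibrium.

Equilibrium: 655 - 5P = -105 + 3P gives P* = 95, Q* = 180.
Supply starts at P = 35 (where Qs = 0).
PS = ½(95 − 35)(180) = 5400.

Producer surplus = 5400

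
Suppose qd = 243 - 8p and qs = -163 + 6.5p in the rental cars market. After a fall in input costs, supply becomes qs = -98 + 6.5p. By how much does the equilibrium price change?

Original equilibrium: p* = 28, q* = 19.
New equilibrium: 243 - 8p = -98 + 6.5p, so 341 = 14.5p and p' = 682/29; q' = 243 − 8(682/29) = 1591/29.
Change in price: 682/29 − 28 = -130/29.

Δp = -130/29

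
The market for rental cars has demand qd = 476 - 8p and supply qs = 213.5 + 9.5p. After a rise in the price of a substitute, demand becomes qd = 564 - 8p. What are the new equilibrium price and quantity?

p' = 701/35, q' = 14132/35

Original equilibrium: p* = 15, q* = 356.
New equilibrium: 564 - 8p = 213.5 + 9.5p, so 350.5 = 17.5p and p' = 701/35; q' = 564 − 8(701/35) = 14132/35.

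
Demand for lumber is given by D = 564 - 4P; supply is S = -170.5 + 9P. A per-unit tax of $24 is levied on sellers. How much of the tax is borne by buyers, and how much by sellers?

Pre-tax equilibrium: P* = 56.5, Q* = 338.
Tax on sellers shifts supply to S = -170.5 + 9(P − 24) = -386.5 + 9P.
564 - 4P = -386.5 + 9P gives buyer price Pb = 1901/26; sellers receive Ps = 1901/26 − 24 = 1277/26.
New quantity: Q = 564 − 4(1901/26) = 3530/13.
Buyer burden = 1901/26 − 56.5 = 216/13; seller burden = 56.5 − 1277/26 = 96/13.

Buyers bear 216/13, sellers bear 96/13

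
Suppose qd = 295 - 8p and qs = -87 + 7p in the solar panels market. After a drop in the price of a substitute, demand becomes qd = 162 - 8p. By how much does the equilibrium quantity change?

Original equilibrium: p* = 382/15, q* = 1369/15.
New equilibrium: 162 - 8p = -87 + 7p, so 249 = 15p and p' = 16.6; q' = 162 − 8(16.6) = 29.2.
Change in quantity: 29.2 − 1369/15 = -931/15.

Δq = -931/15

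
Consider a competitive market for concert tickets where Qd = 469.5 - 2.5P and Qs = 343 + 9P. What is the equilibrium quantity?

Set Qd = Qs: 469.5 - 2.5P = 343 + 9P.
126.5 = 11.5P, so P* = 11.
Q* = 469.5 − 2.5(11) = 442.

Q* = 442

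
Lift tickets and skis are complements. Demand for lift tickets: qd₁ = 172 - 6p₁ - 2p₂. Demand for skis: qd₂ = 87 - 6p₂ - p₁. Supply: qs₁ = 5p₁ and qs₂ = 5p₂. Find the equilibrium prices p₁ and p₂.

p₁ = 1718/119, p₂ = 785/119

Market 1: 172 - 6p₁ - 2p₂ = 5p₁ → 11p₁ + 2p₂ = 172.
Market 2: 11p₂ + p₁ = 87.
Eliminating p₂: 11×(1) − 2×(2) gives 119p₁ = 1718, so p₁ = 1718/119.
Back-substitute into (2): p₂ = (87 − 1×1718/119) / 11 = 785/119.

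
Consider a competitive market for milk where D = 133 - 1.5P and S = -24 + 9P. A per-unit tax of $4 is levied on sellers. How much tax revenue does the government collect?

Pre-tax equilibrium: P* = 314/21, Q* = 774/7.
Tax on sellers shifts supply to S = -24 + 9(P − 4) = -60 + 9P.
133 - 1.5P = -60 + 9P gives buyer price Pb = 386/21; sellers receive Ps = 386/21 − 4 = 302/21.
New quantity: Q = 133 − 1.5(386/21) = 738/7.
Revenue = 4 × 738/7 = 2952/7.

Tax revenue = 2952/7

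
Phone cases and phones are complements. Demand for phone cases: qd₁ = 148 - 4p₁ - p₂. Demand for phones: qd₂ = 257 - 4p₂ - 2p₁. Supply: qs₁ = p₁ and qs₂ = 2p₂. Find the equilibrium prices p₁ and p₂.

Market 1: 148 - 4p₁ - p₂ = p₁ → 5p₁ + p₂ = 148.
Market 2: 6p₂ + 2p₁ = 257.
Eliminating p₂: 6×(1) − 1×(2) gives 28p₁ = 631, so p₁ = 631/28.
Back-substitute into (2): p₂ = (257 − 2×631/28) / 6 = 989/28.

p₁ = 631/28, p₂ = 989/28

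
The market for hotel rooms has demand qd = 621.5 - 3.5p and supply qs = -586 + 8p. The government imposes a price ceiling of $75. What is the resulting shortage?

Shortage = 345

Equilibrium price would be p* = 105, so the ceiling at 75 binds.
At p = 75: qd = 621.5 − 3.5(75) = 359, qs = -586 + 8(75) = 14.
Shortage = 359 − 14 = 345.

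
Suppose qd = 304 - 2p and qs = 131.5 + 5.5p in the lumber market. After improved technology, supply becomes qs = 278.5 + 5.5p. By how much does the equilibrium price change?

Δp = -19.6

Original equilibrium: p* = 23, q* = 258.
New equilibrium: 304 - 2p = 278.5 + 5.5p, so 25.5 = 7.5p and p' = 3.4; q' = 304 − 2(3.4) = 297.2.
Change in price: 3.4 − 23 = -19.6.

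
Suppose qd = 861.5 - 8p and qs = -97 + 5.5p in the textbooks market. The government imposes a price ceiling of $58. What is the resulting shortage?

Equilibrium price would be p* = 71, so the ceiling at 58 binds.
At p = 58: qd = 861.5 − 8(58) = 397.5, qs = -97 + 5.5(58) = 222.
Shortage = 397.5 − 222 = 175.5.

Shortage = 175.5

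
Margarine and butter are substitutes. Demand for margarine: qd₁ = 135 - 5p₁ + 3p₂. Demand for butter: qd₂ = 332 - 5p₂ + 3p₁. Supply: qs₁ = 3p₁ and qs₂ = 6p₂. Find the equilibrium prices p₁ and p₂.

p₁ = 2481/79, p₂ = 3061/79

Market 1: 135 - 5p₁ + 3p₂ = 3p₁ → 8p₁ - 3p₂ = 135.
Market 2: 11p₂ - 3p₁ = 332.
Eliminating p₂: 11×(1) + 3×(2) gives 79p₁ = 2481, so p₁ = 2481/79.
Back-substitute into (2): p₂ = (332 + 3×2481/79) / 11 = 3061/79.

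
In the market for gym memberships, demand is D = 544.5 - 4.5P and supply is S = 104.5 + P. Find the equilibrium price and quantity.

P* = 80, Q* = 184.5

Set D = S: 544.5 - 4.5P = 104.5 + P.
440 = 5.5P, so P* = 80.
Q* = 544.5 − 4.5(80) = 184.5.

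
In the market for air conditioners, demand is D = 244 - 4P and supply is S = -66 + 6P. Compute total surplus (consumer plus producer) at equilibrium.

Total surplus = 3000

Equilibrium: 244 - 4P = -66 + 6P gives P* = 31, Q* = 120.
Demand choke price: P = 61; supply starts at P = 11.
CS = ½(61 − 31)(120) = 1800; PS = ½(31 − 11)(120) = 1200.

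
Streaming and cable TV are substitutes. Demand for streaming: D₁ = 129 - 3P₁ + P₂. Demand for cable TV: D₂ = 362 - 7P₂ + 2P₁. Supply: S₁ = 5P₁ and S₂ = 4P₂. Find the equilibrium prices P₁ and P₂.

P₁ = 1781/86, P₂ = 1577/43

Market 1: 129 - 3P₁ + P₂ = 5P₁ → 8P₁ - P₂ = 129.
Market 2: 11P₂ - 2P₁ = 362.
Eliminating P₂: 11×(1) + 1×(2) gives 86P₁ = 1781, so P₁ = 1781/86.
Back-substitute into (2): P₂ = (362 + 2×1781/86) / 11 = 1577/43.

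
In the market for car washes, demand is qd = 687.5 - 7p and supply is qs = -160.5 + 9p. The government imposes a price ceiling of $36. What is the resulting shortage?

Equilibrium price would be p* = 53, so the ceiling at 36 binds.
At p = 36: qd = 687.5 − 7(36) = 435.5, qs = -160.5 + 9(36) = 163.5.
Shortage = 435.5 − 163.5 = 272.

Shortage = 272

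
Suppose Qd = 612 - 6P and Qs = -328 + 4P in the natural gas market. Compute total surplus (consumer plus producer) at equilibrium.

Equilibrium: 612 - 6P = -328 + 4P gives P* = 94, Q* = 48.
Demand choke price: P = 102; supply starts at P = 82.
CS = ½(102 − 94)(48) = 192; PS = ½(94 − 82)(48) = 288.

Total surplus = 480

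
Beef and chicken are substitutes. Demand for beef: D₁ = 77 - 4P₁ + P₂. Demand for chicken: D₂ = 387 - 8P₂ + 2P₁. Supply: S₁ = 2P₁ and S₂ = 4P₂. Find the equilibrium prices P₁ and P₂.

Market 1: 77 - 4P₁ + P₂ = 2P₁ → 6P₁ - P₂ = 77.
Market 2: 12P₂ - 2P₁ = 387.
Eliminating P₂: 12×(1) + 1×(2) gives 70P₁ = 1311, so P₁ = 1311/70.
Back-substitute into (2): P₂ = (387 + 2×1311/70) / 12 = 1238/35.

P₁ = 1311/70, P₂ = 1238/35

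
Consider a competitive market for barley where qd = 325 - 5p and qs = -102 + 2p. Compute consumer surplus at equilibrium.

Equilibrium: 325 - 5p = -102 + 2p gives p* = 61, q* = 20.
Demand choke price (qd = 0): p = 65.
CS = ½(65 − 61)(20) = 40.

Consumer surplus = 40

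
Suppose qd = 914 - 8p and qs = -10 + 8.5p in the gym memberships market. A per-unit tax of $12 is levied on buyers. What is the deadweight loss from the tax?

Pre-tax equilibrium: p* = 56, q* = 466.
Tax on buyers shifts demand to qd = 914 − 8(p + 12) = 818 - 8p.
818 - 8p = -10 + 8.5p gives seller price ps = 552/11; buyers pay pb = 552/11 + 12 = 684/11.
New quantity: q = 914 − 8(684/11) = 4582/11.
DWL = ½ × 12 × (466 − 4582/11) = 3264/11.

Deadweight loss = 3264/11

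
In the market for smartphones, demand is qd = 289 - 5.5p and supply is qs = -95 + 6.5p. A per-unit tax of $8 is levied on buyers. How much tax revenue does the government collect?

Tax revenue = 2140/3

Pre-tax equilibrium: p* = 32, q* = 113.
Tax on buyers shifts demand to qd = 289 − 5.5(p + 8) = 245 - 5.5p.
245 - 5.5p = -95 + 6.5p gives seller price ps = 85/3; buyers pay pb = 85/3 + 8 = 109/3.
New quantity: q = 289 − 5.5(109/3) = 535/6.
Revenue = 8 × 535/6 = 2140/3.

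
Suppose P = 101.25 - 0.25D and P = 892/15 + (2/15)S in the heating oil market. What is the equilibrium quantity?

Set the two price expressions equal: 101.25 - 0.25Q = 892/15 + (2/15)Q.
2507/60 = (23/60)Q, so Q* = 109.
P* = 101.25 − (0.25)(109) = 74.

Q* = 109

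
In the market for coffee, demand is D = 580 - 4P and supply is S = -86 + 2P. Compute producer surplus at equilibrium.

Producer surplus = 4624

Equilibrium: 580 - 4P = -86 + 2P gives P* = 111, Q* = 136.
Supply starts at P = 43 (where S = 0).
PS = ½(111 − 43)(136) = 4624.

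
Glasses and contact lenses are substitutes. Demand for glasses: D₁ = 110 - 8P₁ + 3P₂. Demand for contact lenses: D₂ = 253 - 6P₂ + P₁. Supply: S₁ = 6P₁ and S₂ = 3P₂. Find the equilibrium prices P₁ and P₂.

Market 1: 110 - 8P₁ + 3P₂ = 6P₁ → 14P₁ - 3P₂ = 110.
Market 2: 9P₂ - P₁ = 253.
Eliminating P₂: 9×(1) + 3×(2) gives 123P₁ = 1749, so P₁ = 583/41.
Back-substitute into (2): P₂ = (253 + 1×583/41) / 9 = 3652/123.

P₁ = 583/41, P₂ = 3652/123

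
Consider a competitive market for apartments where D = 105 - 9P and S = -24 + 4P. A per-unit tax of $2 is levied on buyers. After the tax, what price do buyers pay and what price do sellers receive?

Buyers pay 137/13, sellers receive 111/13

Pre-tax equilibrium: P* = 129/13, Q* = 204/13.
Tax on buyers shifts demand to D = 105 − 9(P + 2) = 87 - 9P.
87 - 9P = -24 + 4P gives seller price Ps = 111/13; buyers pay Pb = 111/13 + 2 = 137/13.
New quantity: Q = 105 − 9(137/13) = 132/13.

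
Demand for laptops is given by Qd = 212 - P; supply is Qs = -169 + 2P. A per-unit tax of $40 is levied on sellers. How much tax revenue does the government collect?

Pre-tax equilibrium: P* = 127, Q* = 85.
Tax on sellers shifts supply to Qs = -169 + 2(P − 40) = -249 + 2P.
212 - P = -249 + 2P gives buyer price Pb = 461/3; sellers receive Ps = 461/3 − 40 = 341/3.
New quantity: Q = 212 − 1(461/3) = 175/3.
Revenue = 40 × 175/3 = 7000/3.

Tax revenue = 7000/3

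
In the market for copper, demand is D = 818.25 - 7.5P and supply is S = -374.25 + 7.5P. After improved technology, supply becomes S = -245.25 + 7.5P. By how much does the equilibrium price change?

ΔP = -8.6

Original equilibrium: P* = 79.5, Q* = 222.
New equilibrium: 818.25 - 7.5P = -245.25 + 7.5P, so 1063.5 = 15P and P' = 70.9; Q' = 818.25 − 7.5(70.9) = 286.5.
Change in price: 70.9 − 79.5 = -8.6.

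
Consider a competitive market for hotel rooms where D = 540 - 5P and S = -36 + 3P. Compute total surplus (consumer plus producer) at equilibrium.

Equilibrium: 540 - 5P = -36 + 3P gives P* = 72, Q* = 180.
Demand choke price: P = 108; supply starts at P = 12.
CS = ½(108 − 72)(180) = 3240; PS = ½(72 − 12)(180) = 5400.

Total surplus = 8640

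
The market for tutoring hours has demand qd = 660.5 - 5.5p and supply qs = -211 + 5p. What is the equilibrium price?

Set qd = qs: 660.5 - 5.5p = -211 + 5p.
871.5 = 10.5p, so p* = 83.
q* = 660.5 − 5.5(83) = 204.

p* = 83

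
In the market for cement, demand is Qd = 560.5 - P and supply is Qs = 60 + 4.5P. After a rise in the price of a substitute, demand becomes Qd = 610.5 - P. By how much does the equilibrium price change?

ΔP = 100/11

Original equilibrium: P* = 91, Q* = 469.5.
New equilibrium: 610.5 - P = 60 + 4.5P, so 550.5 = 5.5P and P' = 1101/11; Q' = 610.5 − 1(1101/11) = 11229/22.
Change in price: 1101/11 − 91 = 100/11.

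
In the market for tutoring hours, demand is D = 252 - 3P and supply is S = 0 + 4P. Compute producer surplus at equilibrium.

Equilibrium: 252 - 3P = 0 + 4P gives P* = 36, Q* = 144.
Supply starts at P = 0 (where S = 0).
PS = ½(36 − 0)(144) = 2592.

Producer surplus = 2592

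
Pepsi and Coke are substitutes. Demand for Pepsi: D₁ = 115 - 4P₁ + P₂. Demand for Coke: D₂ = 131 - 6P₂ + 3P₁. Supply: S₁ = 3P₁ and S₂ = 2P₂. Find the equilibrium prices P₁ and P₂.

P₁ = 1051/53, P₂ = 1262/53

Market 1: 115 - 4P₁ + P₂ = 3P₁ → 7P₁ - P₂ = 115.
Market 2: 8P₂ - 3P₁ = 131.
Eliminating P₂: 8×(1) + 1×(2) gives 53P₁ = 1051, so P₁ = 1051/53.
Back-substitute into (2): P₂ = (131 + 3×1051/53) / 8 = 1262/53.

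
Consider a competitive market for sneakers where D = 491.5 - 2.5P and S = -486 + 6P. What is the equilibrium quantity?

Q* = 204

Set D = S: 491.5 - 2.5P = -486 + 6P.
977.5 = 8.5P, so P* = 115.
Q* = 491.5 − 2.5(115) = 204.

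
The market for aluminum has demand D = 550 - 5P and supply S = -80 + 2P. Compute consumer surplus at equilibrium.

Consumer surplus = 1000

Equilibrium: 550 - 5P = -80 + 2P gives P* = 90, Q* = 100.
Demand choke price (D = 0): P = 110.
CS = ½(110 − 90)(100) = 1000.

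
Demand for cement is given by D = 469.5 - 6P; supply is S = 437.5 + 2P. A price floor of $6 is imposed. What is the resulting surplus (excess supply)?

Surplus = 16

Equilibrium price would be P* = 4, so the floor at 6 binds.
At P = 6: D = 433.5, S = 449.5.
Surplus = 449.5 − 433.5 = 16.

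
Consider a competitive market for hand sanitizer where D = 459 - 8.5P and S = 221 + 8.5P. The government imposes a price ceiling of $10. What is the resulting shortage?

Equilibrium price would be P* = 14, so the ceiling at 10 binds.
At P = 10: D = 459 − 8.5(10) = 374, S = 221 + 8.5(10) = 306.
Shortage = 374 − 306 = 68.

Shortage = 68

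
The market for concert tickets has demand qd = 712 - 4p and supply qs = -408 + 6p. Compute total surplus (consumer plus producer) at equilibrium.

Equilibrium: 712 - 4p = -408 + 6p gives p* = 112, q* = 264.
Demand choke price: p = 178; supply starts at p = 68.
CS = ½(178 − 112)(264) = 8712; PS = ½(112 − 68)(264) = 5808.

Total surplus = 14520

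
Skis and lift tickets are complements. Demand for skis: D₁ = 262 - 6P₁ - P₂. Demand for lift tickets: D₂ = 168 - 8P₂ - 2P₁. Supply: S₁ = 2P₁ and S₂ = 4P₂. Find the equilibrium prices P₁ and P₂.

Market 1: 262 - 6P₁ - P₂ = 2P₁ → 8P₁ + P₂ = 262.
Market 2: 12P₂ + 2P₁ = 168.
Eliminating P₂: 12×(1) − 1×(2) gives 94P₁ = 2976, so P₁ = 1488/47.
Back-substitute into (2): P₂ = (168 − 2×1488/47) / 12 = 410/47.

P₁ = 1488/47, P₂ = 410/47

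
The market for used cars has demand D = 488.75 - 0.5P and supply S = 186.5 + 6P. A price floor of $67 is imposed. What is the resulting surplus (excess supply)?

Surplus = 133.25

Equilibrium price would be P* = 46.5, so the floor at 67 binds.
At P = 67: D = 455.25, S = 588.5.
Surplus = 588.5 − 455.25 = 133.25.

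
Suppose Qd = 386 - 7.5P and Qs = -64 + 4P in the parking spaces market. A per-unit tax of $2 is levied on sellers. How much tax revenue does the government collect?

Pre-tax equilibrium: P* = 900/23, Q* = 2128/23.
Tax on sellers shifts supply to Qs = -64 + 4(P − 2) = -72 + 4P.
386 - 7.5P = -72 + 4P gives buyer price Pb = 916/23; sellers receive Ps = 916/23 − 2 = 870/23.
New quantity: Q = 386 − 7.5(916/23) = 2008/23.
Revenue = 2 × 2008/23 = 4016/23.

Tax revenue = 4016/23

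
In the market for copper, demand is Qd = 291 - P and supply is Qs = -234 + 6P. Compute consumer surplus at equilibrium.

Consumer surplus = 23328

Equilibrium: 291 - P = -234 + 6P gives P* = 75, Q* = 216.
Demand choke price (Qd = 0): P = 291.
CS = ½(291 − 75)(216) = 23328.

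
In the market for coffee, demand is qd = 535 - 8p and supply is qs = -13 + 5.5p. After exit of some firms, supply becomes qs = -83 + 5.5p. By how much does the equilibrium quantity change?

Original equilibrium: p* = 1096/27, q* = 5677/27.
New equilibrium: 535 - 8p = -83 + 5.5p, so 618 = 13.5p and p' = 412/9; q' = 535 − 8(412/9) = 1519/9.
Change in quantity: 1519/9 − 5677/27 = -1120/27.

Δq = -1120/27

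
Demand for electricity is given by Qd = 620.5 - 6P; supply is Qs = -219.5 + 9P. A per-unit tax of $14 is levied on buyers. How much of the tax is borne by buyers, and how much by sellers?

Buyers bear $8.4, sellers bear $5.6

Pre-tax equilibrium: P* = 56, Q* = 284.5.
Tax on buyers shifts demand to Qd = 620.5 − 6(P + 14) = 536.5 - 6P.
536.5 - 6P = -219.5 + 9P gives seller price Ps = 50.4; buyers pay Pb = 50.4 + 14 = 64.4.
New quantity: Q = 620.5 − 6(64.4) = 234.1.
Buyer burden = 64.4 − 56 = 8.4; seller burden = 56 − 50.4 = 5.6.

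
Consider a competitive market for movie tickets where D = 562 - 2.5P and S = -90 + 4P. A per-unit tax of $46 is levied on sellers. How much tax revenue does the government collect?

Tax revenue = 143796/13

Pre-tax equilibrium: P* = 1304/13, Q* = 4046/13.
Tax on sellers shifts supply to S = -90 + 4(P − 46) = -274 + 4P.
562 - 2.5P = -274 + 4P gives buyer price Pb = 1672/13; sellers receive Ps = 1672/13 − 46 = 1074/13.
New quantity: Q = 562 − 2.5(1672/13) = 3126/13.
Revenue = 46 × 3126/13 = 143796/13.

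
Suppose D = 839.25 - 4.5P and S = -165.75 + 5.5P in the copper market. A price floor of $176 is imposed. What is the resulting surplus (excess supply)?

Equilibrium price would be P* = 100.5, so the floor at 176 binds.
At P = 176: D = 47.25, S = 802.25.
Surplus = 802.25 − 47.25 = 755.

Surplus = 755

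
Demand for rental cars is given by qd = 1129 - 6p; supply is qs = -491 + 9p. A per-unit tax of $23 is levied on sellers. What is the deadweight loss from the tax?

Deadweight loss = 952.2

Pre-tax equilibrium: p* = 108, q* = 481.
Tax on sellers shifts supply to qs = -491 + 9(p − 23) = -698 + 9p.
1129 - 6p = -698 + 9p gives buyer price pb = 121.8; sellers receive ps = 121.8 − 23 = 98.8.
New quantity: q = 1129 − 6(121.8) = 398.2.
DWL = ½ × 23 × (481 − 398.2) = 952.2.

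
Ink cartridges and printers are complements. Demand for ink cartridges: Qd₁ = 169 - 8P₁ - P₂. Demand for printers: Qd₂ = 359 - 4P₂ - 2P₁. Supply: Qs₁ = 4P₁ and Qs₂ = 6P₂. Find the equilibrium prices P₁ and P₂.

Market 1: 169 - 8P₁ - P₂ = 4P₁ → 12P₁ + P₂ = 169.
Market 2: 10P₂ + 2P₁ = 359.
Eliminating P₂: 10×(1) − 1×(2) gives 118P₁ = 1331, so P₁ = 1331/118.
Back-substitute into (2): P₂ = (359 − 2×1331/118) / 10 = 1985/59.

P₁ = 1331/118, P₂ = 1985/59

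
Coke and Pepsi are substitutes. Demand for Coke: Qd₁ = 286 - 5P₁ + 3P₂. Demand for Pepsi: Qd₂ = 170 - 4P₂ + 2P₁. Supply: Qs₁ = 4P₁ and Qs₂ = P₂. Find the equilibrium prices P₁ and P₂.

P₁ = 1940/39, P₂ = 2102/39

Market 1: 286 - 5P₁ + 3P₂ = 4P₁ → 9P₁ - 3P₂ = 286.
Market 2: 5P₂ - 2P₁ = 170.
Eliminating P₂: 5×(1) + 3×(2) gives 39P₁ = 1940, so P₁ = 1940/39.
Back-substitute into (2): P₂ = (170 + 2×1940/39) / 5 = 2102/39.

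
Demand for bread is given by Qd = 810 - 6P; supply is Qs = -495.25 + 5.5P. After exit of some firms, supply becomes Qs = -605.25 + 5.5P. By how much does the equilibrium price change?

ΔP = 220/23

Original equilibrium: P* = 113.5, Q* = 129.
New equilibrium: 810 - 6P = -605.25 + 5.5P, so 1415.25 = 11.5P and P' = 5661/46; Q' = 810 − 6(5661/46) = 1647/23.
Change in price: 5661/46 − 113.5 = 220/23.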